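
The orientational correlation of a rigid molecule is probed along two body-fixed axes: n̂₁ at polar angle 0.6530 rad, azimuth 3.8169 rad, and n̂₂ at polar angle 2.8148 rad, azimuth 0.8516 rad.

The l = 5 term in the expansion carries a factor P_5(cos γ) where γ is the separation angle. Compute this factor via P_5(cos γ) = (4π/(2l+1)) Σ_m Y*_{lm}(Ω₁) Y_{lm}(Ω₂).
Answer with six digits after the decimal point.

-0.315088

Term-by-term m-sum for l=5 (normalisation 4π/11 = 1.142397):
  m=-5: Y*=(0.037371, 0.008945)  Y=(-0.000694, 0.001422)  product (-0.000039, 0.000047)
  m=-4: Y*=(-0.143699, 0.067714)  Y=(0.014245, -0.003863)  product (-0.001785, 0.001520)
  m=-3: Y*=(0.159538, -0.325992)  Y=(-0.067395, -0.044812)  product (-0.025361, 0.014821)
  m=-2: Y*=(0.096868, 0.432813)  Y=(0.036920, 0.277215)  product (-0.116406, 0.042833)
  m=-1: Y*=(-0.079828, -0.063936)  Y=(0.361528, -0.412870)  product (-0.055257, 0.009844)
  m=+0: Y*=(-0.379660, -0.000000)  Y=(-0.321030, 0.000000)  product (0.121882, 0.000000)
  m=+1: Y*=(0.079828, -0.063936)  Y=(-0.361528, -0.412870)  product (-0.055257, -0.009844)
  m=+2: Y*=(0.096868, -0.432813)  Y=(0.036920, -0.277215)  product (-0.116406, -0.042833)
  m=+3: Y*=(-0.159538, -0.325992)  Y=(0.067395, -0.044812)  product (-0.025361, -0.014821)
  m=+4: Y*=(-0.143699, -0.067714)  Y=(0.014245, 0.003863)  product (-0.001785, -0.001520)
  m=+5: Y*=(-0.037371, 0.008945)  Y=(0.000694, 0.001422)  product (-0.000039, -0.000047)
Total Σ_m = (-0.275813, 0.000000). Multiply by 1.142397: (-0.315088, 0.000000). P_5(cos γ) = -0.315088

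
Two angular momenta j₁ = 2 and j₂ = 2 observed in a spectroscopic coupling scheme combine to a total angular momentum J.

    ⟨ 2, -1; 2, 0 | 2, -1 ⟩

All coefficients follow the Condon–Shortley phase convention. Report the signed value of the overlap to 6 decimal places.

√[5·2!2!2!/7! · 1!3!2!2!1!3!] = √(8/7)
  +(−1)^1/∏(1,1,2,1,0,1)! = -1/2  (running -1/2)
  +(−1)^2/∏(2,0,1,0,1,2)! = 1/4  (running -1/4)
⟨..|..⟩ = √(8/7)·(-1/4) = -0.267261

-0.267261  (= −√(1/14))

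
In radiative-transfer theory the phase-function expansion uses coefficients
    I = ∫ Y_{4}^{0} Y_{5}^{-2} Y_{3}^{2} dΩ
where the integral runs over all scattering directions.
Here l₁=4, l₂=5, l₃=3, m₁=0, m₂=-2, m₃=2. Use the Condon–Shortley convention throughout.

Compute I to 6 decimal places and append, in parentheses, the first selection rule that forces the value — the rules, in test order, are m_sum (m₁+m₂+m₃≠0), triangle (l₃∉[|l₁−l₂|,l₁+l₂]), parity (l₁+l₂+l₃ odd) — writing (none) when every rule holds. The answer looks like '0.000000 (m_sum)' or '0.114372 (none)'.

Rules hold: Σm=0, L=12 even, 1≤3≤9.
N = 9·11·7 = 693
Δ = 6!·2!·4!/13! = 1/180180
Racah Σ t=2..4: t=2:+1/576 t=3:−1/144 t=4:+1/576 = -1/288
⇒ 3j(4 5 3; 0 0 0)² = 20/1001, sgn +1
Racah Σ t=2..3: t=2:+1/576 t=3:−1/864 = 1/1728
⇒ 3j(4 5 3; 0 -2 2)² = 5/1287, sgn -1
4πI² = N·(3j₀)²·(3jₘ)² = 100/1859
I = -1·√(0.0537924/4π) = -0.06542675
No selection rule forces the value: the integral is nonzero (none).

-0.065427 (none)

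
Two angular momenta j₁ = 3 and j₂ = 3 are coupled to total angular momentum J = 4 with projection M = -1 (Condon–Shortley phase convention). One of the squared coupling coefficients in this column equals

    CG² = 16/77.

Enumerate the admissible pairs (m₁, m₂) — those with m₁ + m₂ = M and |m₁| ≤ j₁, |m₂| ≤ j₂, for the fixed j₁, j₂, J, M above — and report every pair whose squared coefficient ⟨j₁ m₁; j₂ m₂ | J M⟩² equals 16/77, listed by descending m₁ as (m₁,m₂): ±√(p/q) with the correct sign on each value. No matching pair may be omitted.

(1,-2): +√(16/77); (-2,1): +√(16/77)

Admissible pairs with m₁+m₂ = M = -1: (-3,2), (-2,1), (-1,0), (0,-1), (1,-2), (2,-3)
  (m₁,m₂)=(2,-3): CG² = 15/77, CG = +√(15/77)
  (m₁,m₂)=(1,-2): CG² = 16/77, CG = +√(16/77)   ← matches the target
  (m₁,m₂)=(0,-1): CG² = 15/154, CG = −√(15/154)
  (m₁,m₂)=(-1,0): CG² = 15/154, CG = −√(15/154)
  (m₁,m₂)=(-2,1): CG² = 16/77, CG = +√(16/77)   ← matches the target
  (m₁,m₂)=(-3,2): CG² = 15/77, CG = +√(15/77)
Pairs with CG² = 16/77: (1,-2): +√(16/77); (-2,1): +√(16/77)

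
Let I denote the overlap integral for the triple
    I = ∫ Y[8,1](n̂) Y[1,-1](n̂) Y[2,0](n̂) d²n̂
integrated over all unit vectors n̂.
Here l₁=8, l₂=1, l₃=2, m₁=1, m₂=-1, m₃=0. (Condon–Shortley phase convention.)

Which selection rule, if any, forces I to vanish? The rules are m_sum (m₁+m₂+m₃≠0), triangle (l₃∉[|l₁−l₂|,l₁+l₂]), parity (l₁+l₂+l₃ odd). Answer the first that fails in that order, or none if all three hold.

azimuthal sum: 1 − 1 + 0 = 0  ✓
l₃ must lie in [7,9]; have l₃=2  ✗
L = 8 + 1 + 2 = 11 (odd)

triangle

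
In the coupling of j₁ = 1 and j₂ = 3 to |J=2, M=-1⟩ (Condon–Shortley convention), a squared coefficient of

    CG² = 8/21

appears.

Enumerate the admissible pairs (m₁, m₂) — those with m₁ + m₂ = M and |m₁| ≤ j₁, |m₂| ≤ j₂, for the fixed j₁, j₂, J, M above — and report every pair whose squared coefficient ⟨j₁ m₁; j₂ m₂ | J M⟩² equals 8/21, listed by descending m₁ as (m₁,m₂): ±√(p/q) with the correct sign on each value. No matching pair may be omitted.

Admissible pairs with m₁+m₂ = M = -1: (-1,0), (0,-1), (1,-2)
  (m₁,m₂)=(1,-2): CG² = 10/21, CG = +√(10/21)
  (m₁,m₂)=(0,-1): CG² = 8/21, CG = −√(8/21)   ← matches the target
  (m₁,m₂)=(-1,0): CG² = 1/7, CG = +√(1/7)
Pairs with CG² = 8/21: (0,-1): −√(8/21)

(0,-1): −√(8/21)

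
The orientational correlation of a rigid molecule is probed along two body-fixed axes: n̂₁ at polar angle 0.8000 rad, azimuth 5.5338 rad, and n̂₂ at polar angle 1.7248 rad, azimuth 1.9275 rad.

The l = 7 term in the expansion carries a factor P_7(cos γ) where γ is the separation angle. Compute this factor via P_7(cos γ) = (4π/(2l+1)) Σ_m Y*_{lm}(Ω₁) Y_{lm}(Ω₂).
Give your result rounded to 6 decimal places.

-0.003846

Expand P_7 via completeness: Σ_{m} conj(Y_{7,m}) at Ω₁ times Y_{7,m} at Ω₂ —
  [-7]  conj(Y_{7,-7})(Ω₁) = 0.02485 + 0.04209j ; Y_{7,-7}(Ω₂) = 0.27646 - 0.36772j ; Δ = 0.02235 + 0.00250j
  [-6]  conj(Y_{7,-6})(Ω₁) = -0.03808 + 0.17350j ; Y_{7,-6}(Ω₂) = -0.14407 - 0.22505j ; Δ = 0.04453 - 0.01643j
  [-5]  conj(Y_{7,-5})(Ω₁) = -0.30437 + 0.21062j ; Y_{7,-5}(Ω₂) = 0.23456 - 0.05066j ; Δ = -0.06072 + 0.06482j
  [-4]  conj(Y_{7,-4})(Ω₁) = -0.44354 - 0.06434j ; Y_{7,-4}(Ω₂) = 0.04149 - 0.28618j ; Δ = -0.03682 + 0.12426j
  [-3]  conj(Y_{7,-3})(Ω₁) = -0.11918 - 0.14818j ; Y_{7,-3}(Ω₂) = 0.14292 + 0.07821j ; Δ = -0.00545 - 0.03050j
  [-2]  conj(Y_{7,-2})(Ω₁) = -0.01898 + 0.26303j ; Y_{7,-2}(Ω₂) = 0.22134 - 0.19157j ; Δ = 0.04619 + 0.06186j
  [-1]  conj(Y_{7,-1})(Ω₁) = -0.23603 + 0.21962j ; Y_{7,-1}(Ω₂) = 0.04611 + 0.12373j ; Δ = -0.03805 - 0.01908j
  [+0]  conj(Y_{7,0})(Ω₁) = 0.17528 + 0.00000j ; Y_{7,0}(Ω₂) = 0.29293 + 0.00000j ; Δ = 0.05134 + 0.00000j
  [+1]  conj(Y_{7,1})(Ω₁) = 0.23603 + 0.21962j ; Y_{7,1}(Ω₂) = -0.04611 + 0.12373j ; Δ = -0.03805 + 0.01908j
  [+2]  conj(Y_{7,2})(Ω₁) = -0.01898 - 0.26303j ; Y_{7,2}(Ω₂) = 0.22134 + 0.19157j ; Δ = 0.04619 - 0.06186j
  [+3]  conj(Y_{7,3})(Ω₁) = 0.11918 - 0.14818j ; Y_{7,3}(Ω₂) = -0.14292 + 0.07821j ; Δ = -0.00545 + 0.03050j
  [+4]  conj(Y_{7,4})(Ω₁) = -0.44354 + 0.06434j ; Y_{7,4}(Ω₂) = 0.04149 + 0.28618j ; Δ = -0.03682 - 0.12426j
  [+5]  conj(Y_{7,5})(Ω₁) = 0.30437 + 0.21062j ; Y_{7,5}(Ω₂) = -0.23456 - 0.05066j ; Δ = -0.06072 - 0.06482j
  [+6]  conj(Y_{7,6})(Ω₁) = -0.03808 - 0.17350j ; Y_{7,6}(Ω₂) = -0.14407 + 0.22505j ; Δ = 0.04453 + 0.01643j
  [+7]  conj(Y_{7,7})(Ω₁) = -0.02485 + 0.04209j ; Y_{7,7}(Ω₂) = -0.27646 - 0.36772j ; Δ = 0.02235 - 0.00250j
Accumulated sum -0.00459 - 0.00000j; after 4π/(2l+1) scaling, -0.00385 - 0.00000j ⇒ P_7 = -0.003846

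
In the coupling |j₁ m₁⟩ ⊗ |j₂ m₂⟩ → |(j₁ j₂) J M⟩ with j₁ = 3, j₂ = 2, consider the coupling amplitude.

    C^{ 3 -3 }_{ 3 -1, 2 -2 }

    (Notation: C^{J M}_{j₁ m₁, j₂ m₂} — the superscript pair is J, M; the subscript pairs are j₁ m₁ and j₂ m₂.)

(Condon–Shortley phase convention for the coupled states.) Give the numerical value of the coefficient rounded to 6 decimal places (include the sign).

+√(1/6) ≈ +0.408248

√[7·2!4!2!/9! · 2!4!0!4!0!6!] = √(1536)
  +(−1)^0/∏(0,2,4,0,0,2)! = 1/96  (running 1/96)
⟨..|..⟩ = √(1536)·(1/96) = +0.408248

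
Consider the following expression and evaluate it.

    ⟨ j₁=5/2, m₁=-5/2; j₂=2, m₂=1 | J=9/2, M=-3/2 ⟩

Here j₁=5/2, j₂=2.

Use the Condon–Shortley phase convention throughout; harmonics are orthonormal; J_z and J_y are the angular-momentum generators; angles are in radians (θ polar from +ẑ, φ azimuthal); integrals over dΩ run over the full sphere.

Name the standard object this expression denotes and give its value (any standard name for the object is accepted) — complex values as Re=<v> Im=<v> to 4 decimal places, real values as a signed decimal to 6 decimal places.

Clebsch–Gordan coefficient, +√(1/21) ≈ +0.218218

This is a Clebsch–Gordan (vector-coupling) coefficient.
√[10·0!5!4!/10! · 0!5!3!1!3!6!] = √(172800/7)
  +(−1)^0/∏(0,0,5,3,0,1)! = 1/720  (running 1/720)
⟨..|..⟩ = √(172800/7)·(1/720) = +0.218218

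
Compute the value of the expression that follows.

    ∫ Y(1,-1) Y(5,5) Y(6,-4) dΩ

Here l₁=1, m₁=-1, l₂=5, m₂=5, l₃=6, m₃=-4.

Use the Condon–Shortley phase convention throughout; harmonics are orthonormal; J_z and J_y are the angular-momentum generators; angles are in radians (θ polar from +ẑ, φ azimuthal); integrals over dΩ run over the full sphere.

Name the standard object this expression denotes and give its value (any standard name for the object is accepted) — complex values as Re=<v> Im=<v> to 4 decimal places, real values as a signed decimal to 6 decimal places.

This is a Gaunt coefficient — the integral of a triple product of spherical harmonics over the sphere.
Rules hold: Σm=0, L=12 even, 4≤6≤6.
N = 3·11·13 = 429
Δ = 0!·2!·10!/13! = 1/858
Racah Σ t=0..0: t=0:+1/14400 = 1/14400
⇒ 3j(1 5 6; 0 0 0)² = 6/143, sgn +1
Racah Σ t=0..0: t=0:+1/7257600 = 1/7257600
⇒ 3j(1 5 6; -1 5 -4)² = 1/858, sgn +1
4πI² = N·(3j₀)²·(3jₘ)² = 3/143
I = +1·√(0.020979/4π) = 0.04085899

Gaunt coefficient, +0.040859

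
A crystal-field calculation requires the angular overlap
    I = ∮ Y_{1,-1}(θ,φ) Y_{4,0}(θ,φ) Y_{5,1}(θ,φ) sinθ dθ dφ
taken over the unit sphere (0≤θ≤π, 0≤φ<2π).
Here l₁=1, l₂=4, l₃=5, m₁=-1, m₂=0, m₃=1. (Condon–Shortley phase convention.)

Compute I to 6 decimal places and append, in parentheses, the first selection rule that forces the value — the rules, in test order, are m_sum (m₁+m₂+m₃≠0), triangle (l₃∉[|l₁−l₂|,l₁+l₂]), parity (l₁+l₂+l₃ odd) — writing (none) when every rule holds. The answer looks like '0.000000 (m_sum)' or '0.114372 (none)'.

Checks pass: Σm=0; 10 even; l₃=5∈[3,5].
(2·1+1)(2·4+1)(2·5+1) = 297
Δ: 0! 2! 8! / 11! → 1/495
sum: t=0:+1/576 = 1/576
3j²(1 4 5; 0 0 0) = Δ·Π!·Σ² = 5/99  (sign -1)
sum: t=0:+1/1152 = 1/1152
3j²(1 4 5; -1 0 1) = Δ·Π!·Σ² = 1/33  (sign +1)
combine: 4πI² = 297·5/99·1/33 = 5/11
take √, sign -1: I = -0.19018827
No selection rule forces the value: the integral is nonzero (none).

-0.190188 (none)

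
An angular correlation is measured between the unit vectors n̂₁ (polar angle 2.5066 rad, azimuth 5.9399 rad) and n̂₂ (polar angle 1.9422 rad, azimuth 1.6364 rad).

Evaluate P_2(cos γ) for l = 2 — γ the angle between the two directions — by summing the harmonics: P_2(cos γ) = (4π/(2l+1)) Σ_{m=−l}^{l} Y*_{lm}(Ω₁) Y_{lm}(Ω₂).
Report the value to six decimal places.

Summing Y*_{l m}(θ₁,φ₁)·Y_{l m}(θ₂,φ₂) over m ∈ [−2, 2]; prefactor 4π/(2·2+1) = 2.513274:
  [-2]  conj(Y_{2,-2})(Ω₁) = +0.105117-0.086153i ; Y_{2,-2}(Ω₂) = -0.332514+0.043880i ; Δ = -0.031173+0.033260i
  [-1]  conj(Y_{2,-1})(Ω₁) = -0.347404+0.124175i ; Y_{2,-1}(Ω₂) = +0.017127+0.260698i ; Δ = -0.038322-0.088441i
  [+0]  conj(Y_{2,0})(Ω₁) = +0.297869-0.000000i ; Y_{2,0}(Ω₂) = -0.190767+0.000000i ; Δ = -0.056824+0.000000i
  [+1]  conj(Y_{2,1})(Ω₁) = +0.347404+0.124175i ; Y_{2,1}(Ω₂) = -0.017127+0.260698i ; Δ = -0.038322+0.088441i
  [+2]  conj(Y_{2,2})(Ω₁) = +0.105117+0.086153i ; Y_{2,2}(Ω₂) = -0.332514-0.043880i ; Δ = -0.031173-0.033260i
Accumulated sum -0.195813+0.000000i; after 4π/(2l+1) scaling, -0.492133+0.000000i ⇒ P_2 = -0.492133

-0.492133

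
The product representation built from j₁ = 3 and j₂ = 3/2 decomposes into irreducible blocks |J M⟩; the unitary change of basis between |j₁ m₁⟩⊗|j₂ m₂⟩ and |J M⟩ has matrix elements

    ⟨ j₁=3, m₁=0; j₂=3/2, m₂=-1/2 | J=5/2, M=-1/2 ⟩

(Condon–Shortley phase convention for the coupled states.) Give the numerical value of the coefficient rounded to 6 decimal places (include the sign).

-0.414039  (= −√(6/35))

j₁+j₂−J=2  J+j₁−j₂=4  J−j₁+j₂=1  j₁+j₂+J+1=8
(j₁±m₁, j₂±m₂, J±M) = (3,3,1,2,2,3)
P² = 216/35
sum k=0..1:
  [0] +1/12 = 1/12
  [1] −1/4 = -1/4
S = -1/6
C² = P²·S² = 6/35 ; C = -0.414039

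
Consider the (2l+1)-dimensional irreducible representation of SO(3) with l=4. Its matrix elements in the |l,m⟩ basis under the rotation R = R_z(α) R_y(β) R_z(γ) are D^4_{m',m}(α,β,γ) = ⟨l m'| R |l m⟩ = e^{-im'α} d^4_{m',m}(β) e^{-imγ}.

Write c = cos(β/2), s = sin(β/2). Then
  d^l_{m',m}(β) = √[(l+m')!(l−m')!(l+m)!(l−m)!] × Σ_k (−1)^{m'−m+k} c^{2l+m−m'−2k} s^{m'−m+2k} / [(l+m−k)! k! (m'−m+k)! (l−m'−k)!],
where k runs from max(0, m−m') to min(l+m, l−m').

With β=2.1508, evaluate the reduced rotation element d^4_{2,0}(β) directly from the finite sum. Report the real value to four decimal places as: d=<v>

d^4_{2,0}(β=2.1508) via the finite sum:
c=cos(2.150800/2)=0.475380, s=sin(2.150800/2)=0.879780; N=√[720·2·24·24]=910.735966
Admissible k: 0..2 (factorial args all ≥0)
  k=0: (−1)^2·910.7360/(96)·0.4754^6·0.8798^2 = +0.084746
  k=1: (−1)^3·910.7360/(36)·0.4754^4·0.8798^4 = -0.774020
  k=2: (−1)^4·910.7360/(96)·0.4754^2·0.8798^6 = +0.994144
d^4_{2,0}(2.1508) = +0.084746 -0.774020 +0.994144 = +0.304870

d=0.3049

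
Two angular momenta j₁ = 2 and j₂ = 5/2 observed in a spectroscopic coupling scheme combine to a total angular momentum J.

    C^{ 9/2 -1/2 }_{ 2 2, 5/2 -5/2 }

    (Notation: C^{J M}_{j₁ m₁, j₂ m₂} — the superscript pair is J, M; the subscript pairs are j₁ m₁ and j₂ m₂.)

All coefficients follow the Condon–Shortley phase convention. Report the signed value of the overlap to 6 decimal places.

j₁+j₂−J=0  J+j₁−j₂=4  J−j₁+j₂=5  j₁+j₂+J+1=10
(j₁±m₁, j₂±m₂, J±M) = (4,0,0,5,4,5)
P² = 460800/7
sum k=0..0:
  [0] +1/2880 = 1/2880
S = 1/2880
C² = P²·S² = 1/126 ; C = +0.089087

+√(1/126) ≈ +0.089087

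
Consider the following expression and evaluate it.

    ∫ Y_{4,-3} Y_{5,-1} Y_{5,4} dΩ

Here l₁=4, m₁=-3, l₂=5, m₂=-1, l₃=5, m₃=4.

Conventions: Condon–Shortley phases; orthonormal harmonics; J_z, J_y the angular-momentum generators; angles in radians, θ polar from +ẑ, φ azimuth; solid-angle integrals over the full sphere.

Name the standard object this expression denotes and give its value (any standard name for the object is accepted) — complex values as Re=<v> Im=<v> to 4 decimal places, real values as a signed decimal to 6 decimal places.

Gaunt coefficient, -0.168084

This is a Gaunt coefficient — the integral of a triple product of spherical harmonics over the sphere.
m-sum 0 ✓  L=14 even ✓  1≤5≤9 ✓
Π(2lᵢ+1) = 9×11×11 = 1089
triangle coeff Δ(4,5,5) = 1/3153150
Σ_t [0,4]: t=0:+1/69120 t=1:−1/1728 t=2:+1/576 t=3:−1/1728 t=4:+1/69120 = 7/11520
(3j)²=2/143 [(4 5 5; 0 0 0)], sign=-1
Σ_t [3,4]: t=3:−1/17280 t=4:+1/103680 = -1/20736
(3j)²=10/429 [(4 5 5; -3 -1 4)], sign=+1
⇒ 4πI² = 60/169
I = (-1)√(60/169/(4π)) = -0.16808437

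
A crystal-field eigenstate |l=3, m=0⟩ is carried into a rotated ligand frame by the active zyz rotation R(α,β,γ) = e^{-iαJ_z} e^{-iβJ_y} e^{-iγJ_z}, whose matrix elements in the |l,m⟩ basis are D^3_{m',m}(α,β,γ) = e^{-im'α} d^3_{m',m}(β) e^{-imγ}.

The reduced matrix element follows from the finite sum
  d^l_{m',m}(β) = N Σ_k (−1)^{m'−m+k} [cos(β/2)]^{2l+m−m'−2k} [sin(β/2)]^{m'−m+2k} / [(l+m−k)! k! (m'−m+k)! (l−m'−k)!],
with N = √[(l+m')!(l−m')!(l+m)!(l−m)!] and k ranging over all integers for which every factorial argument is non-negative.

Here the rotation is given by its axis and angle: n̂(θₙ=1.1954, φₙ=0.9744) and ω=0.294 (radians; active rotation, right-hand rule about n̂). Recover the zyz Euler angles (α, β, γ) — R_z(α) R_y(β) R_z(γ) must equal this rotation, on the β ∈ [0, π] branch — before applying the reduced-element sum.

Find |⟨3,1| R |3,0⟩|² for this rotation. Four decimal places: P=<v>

Axis–angle → zyz. n̂ = (sinθₙcosφₙ, sinθₙsinφₙ, cosθₙ) = (+0.522552, +0.769749, +0.366641), ω = 0.2940.
R = I cosω + sinω [n̂]ₓ + (1−cosω) n̂n̂ᵀ gives
  R = [+0.968809, -0.088987, +0.231281; +0.123505, +0.982516, -0.139317; -0.214840, +0.163536, +0.962860]
β = atan2(√(R₁₃²+R₂₃²), R₃₃) = 0.273393; α = atan2(R₂₃, R₁₃) mod 2π = 5.741024; γ = atan2(R₃₂, −R₃₁) mod 2π = 0.650631
First d^3_{1,0}(β=0.2734), then the phase factors e^{-i(1)α} and e^{-i(0)γ}:
c=cos(0.273393/2)=0.990672, s=sin(0.273393/2)=0.136271; N=√[24·2·6·6]=41.569219
k∈{0,1,2} keeps every argument non-negative
  k=0: (−1)^1·41.5692/(12)·0.9907^5·0.1363^1 = -0.450447
  k=1: (−1)^2·41.5692/(4)·0.9907^3·0.1363^3 = +0.025569
  k=2: (−1)^3·41.5692/(12)·0.9907^1·0.1363^5 = -0.000161
d^3_{1,0}(0.2734) = -0.450447 +0.025569 -0.000161 = -0.425039
|D^3_{1,0}|² = |d^3_{1,0}(β)|² = (-0.425039)² = 0.180658 (the z-rotation phases have unit modulus)

P=0.1807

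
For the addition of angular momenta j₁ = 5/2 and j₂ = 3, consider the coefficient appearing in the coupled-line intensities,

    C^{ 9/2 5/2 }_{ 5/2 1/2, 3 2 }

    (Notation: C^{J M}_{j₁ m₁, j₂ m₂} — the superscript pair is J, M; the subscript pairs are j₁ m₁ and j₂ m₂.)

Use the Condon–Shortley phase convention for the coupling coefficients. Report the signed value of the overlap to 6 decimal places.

-0.497468  (= −√(49/198))

√[10·1!4!5!/11! · 3!2!5!1!7!2!] = √(115200/11)
  +(−1)^0/∏(0,1,2,5,2,0)! = 1/480  (running 1/480)
  +(−1)^1/∏(1,0,1,4,3,1)! = -1/144  (running -7/1440)
⟨..|..⟩ = √(115200/11)·(-7/1440) = -0.497468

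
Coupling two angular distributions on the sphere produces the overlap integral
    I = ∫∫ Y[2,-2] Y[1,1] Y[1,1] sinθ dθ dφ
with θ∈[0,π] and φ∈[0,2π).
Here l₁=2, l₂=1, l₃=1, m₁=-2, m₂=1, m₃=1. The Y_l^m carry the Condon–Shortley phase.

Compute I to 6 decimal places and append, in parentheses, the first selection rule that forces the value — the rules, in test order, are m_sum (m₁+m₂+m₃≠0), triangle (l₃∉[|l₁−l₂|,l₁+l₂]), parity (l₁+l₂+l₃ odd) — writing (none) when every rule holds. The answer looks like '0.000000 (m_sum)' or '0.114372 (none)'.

m-sum 0 ✓  L=4 even ✓  1≤1≤3 ✓
Π(2lᵢ+1) = 5×3×3 = 45
triangle coeff Δ(2,1,1) = 1/30
Σ_t [1,1]: t=1:−1/1 = -1/1
(3j)²=2/15 [(2 1 1; 0 0 0)], sign=+1
Σ_t [2,2]: t=2:+1/4 = 1/4
(3j)²=1/5 [(2 1 1; -2 1 1)], sign=+1
⇒ 4πI² = 6/5
I = (+1)√(6/5/(4π)) = 0.30901936
No selection rule forces the value: the integral is nonzero (none).

0.309019 (none)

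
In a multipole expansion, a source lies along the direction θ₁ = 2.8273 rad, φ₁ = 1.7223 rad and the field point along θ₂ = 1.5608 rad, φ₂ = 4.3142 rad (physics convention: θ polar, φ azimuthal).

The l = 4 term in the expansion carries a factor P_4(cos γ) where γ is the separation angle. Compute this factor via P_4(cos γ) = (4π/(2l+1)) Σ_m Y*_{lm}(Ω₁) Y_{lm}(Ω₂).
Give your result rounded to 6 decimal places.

Summing Y*_{l m}(θ₁,φ₁)·Y_{l m}(θ₂,φ₂) over m ∈ [−4, 4]; prefactor 4π/(2·4+1) = 1.396263:
  [-4]  conj(Y_{4,-4})(Ω₁) = +0.003322+0.002302i ; Y_{4,-4}(Ω₂) = -0.009715+0.442338i ; Δ = -0.001051+0.001447i
  [-3]  conj(Y_{4,-3})(Ω₁) = -0.015440+0.031598i ; Y_{4,-3}(Ω₂) = +0.011635-0.004596i ; Δ = -0.000034+0.000439i
  [-2]  conj(Y_{4,-2})(Ω₁) = -0.162670-0.050856i ; Y_{4,-2}(Ω₂) = +0.233745+0.238935i ; Δ = -0.025872-0.050755i
  [-1]  conj(Y_{4,-1})(Ω₁) = +0.069924-0.457996i ; Y_{4,-1}(Ω₂) = +0.005500-0.013074i ; Δ = -0.005603-0.003433i
  [+0]  conj(Y_{4,0})(Ω₁) = +0.475705-0.000000i ; Y_{4,0}(Ω₂) = +0.317040+0.000000i ; Δ = +0.150817+0.000000i
  [+1]  conj(Y_{4,1})(Ω₁) = -0.069924-0.457996i ; Y_{4,1}(Ω₂) = -0.005500-0.013074i ; Δ = -0.005603+0.003433i
  [+2]  conj(Y_{4,2})(Ω₁) = -0.162670+0.050856i ; Y_{4,2}(Ω₂) = +0.233745-0.238935i ; Δ = -0.025872+0.050755i
  [+3]  conj(Y_{4,3})(Ω₁) = +0.015440+0.031598i ; Y_{4,3}(Ω₂) = -0.011635-0.004596i ; Δ = -0.000034-0.000439i
  [+4]  conj(Y_{4,4})(Ω₁) = +0.003322-0.002302i ; Y_{4,4}(Ω₂) = -0.009715-0.442338i ; Δ = -0.001051-0.001447i
Accumulated sum +0.085697+0.000000i; after 4π/(2l+1) scaling, +0.119656+0.000000i ⇒ P_4 = 0.119656

0.119656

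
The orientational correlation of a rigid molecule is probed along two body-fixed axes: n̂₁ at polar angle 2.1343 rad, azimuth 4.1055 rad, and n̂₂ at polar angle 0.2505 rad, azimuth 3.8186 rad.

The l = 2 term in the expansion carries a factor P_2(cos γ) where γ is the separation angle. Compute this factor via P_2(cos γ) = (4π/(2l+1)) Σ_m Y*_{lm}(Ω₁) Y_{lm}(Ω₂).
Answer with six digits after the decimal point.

-0.349757

Term-by-term m-sum for l=2 (normalisation 4π/5 = 2.513274):
  m=-2: (-0.096479+0.258656i) × (+0.005105-0.023180i) = +0.005503+0.003557i  (running Σ = +0.005503+0.003557i)
  m=-1: (+0.198958+0.286560i) × (-0.144610+0.116227i) = -0.062077-0.018315i  (running Σ = -0.056574-0.014758i)
  m=0: (-0.045431-0.000000i) × (+0.572642+0.000000i) = -0.026016-0.000000i  (running Σ = -0.082590-0.014758i)
  m=1: (-0.198958+0.286560i) × (+0.144610+0.116227i) = -0.062077+0.018315i  (running Σ = -0.144667+0.003557i)
  m=2: (-0.096479-0.258656i) × (+0.005105+0.023180i) = +0.005503-0.003557i  (running Σ = -0.139164+0.000000i)
Σ over m = -0.139164+0.000000i; ×(4π/5) → -0.349757+0.000000i. Real part: -0.349757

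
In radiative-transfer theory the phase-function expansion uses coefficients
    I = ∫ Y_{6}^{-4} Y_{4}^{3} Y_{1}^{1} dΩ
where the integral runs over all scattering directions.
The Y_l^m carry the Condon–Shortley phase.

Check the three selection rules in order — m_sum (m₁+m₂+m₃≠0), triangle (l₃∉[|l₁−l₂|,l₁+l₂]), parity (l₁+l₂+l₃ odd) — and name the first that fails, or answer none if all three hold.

triangle

m₁+m₂+m₃ = -4 + 3 + 1 = 0  ✓
triangle: need |l₁−l₂| ≤ l₃ ≤ l₁+l₂ = [2,10]; l₃=1 is outside  ✗
parity: l₁+l₂+l₃ = 11 is odd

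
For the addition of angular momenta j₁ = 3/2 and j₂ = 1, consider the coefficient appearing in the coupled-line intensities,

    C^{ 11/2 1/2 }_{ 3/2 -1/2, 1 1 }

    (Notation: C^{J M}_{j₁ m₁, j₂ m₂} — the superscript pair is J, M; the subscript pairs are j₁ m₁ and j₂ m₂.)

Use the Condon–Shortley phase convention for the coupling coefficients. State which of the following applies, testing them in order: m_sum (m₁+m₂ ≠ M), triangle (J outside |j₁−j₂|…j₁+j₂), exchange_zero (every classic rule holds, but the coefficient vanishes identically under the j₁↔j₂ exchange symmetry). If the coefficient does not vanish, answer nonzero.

m-sum: m₁+m₂ = -1/2+1 = 1/2, M = 1/2  ✓
triangle: need |j₁−j₂| ≤ J ≤ j₁+j₂, i.e. J ∈ [1/2, 5/2]; J = 11/2 is outside ✗ ⇒ coefficient is 0

triangle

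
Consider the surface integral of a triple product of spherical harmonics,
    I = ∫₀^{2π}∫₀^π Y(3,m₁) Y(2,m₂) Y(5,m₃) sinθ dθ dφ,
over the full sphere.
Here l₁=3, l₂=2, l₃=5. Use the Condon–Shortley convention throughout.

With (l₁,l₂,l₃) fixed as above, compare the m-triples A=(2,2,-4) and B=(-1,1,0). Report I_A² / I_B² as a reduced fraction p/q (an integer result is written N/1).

63/25

Shared (l₁,l₂,l₃)=(3,2,5): N and (l;000)² cancel in I_A²/I_B².
A: Δ = 0!·6!·4!/11! = 1/2310; Racah Σ t=0..0: t=0:+1/2880 = 1/2880; ⇒ 3j(3 2 5; 2 2 -4)² = 3/55, sgn -1
B: Δ = 0!·6!·4!/11! = 1/2310; Racah Σ t=0..0: t=0:+1/288 = 1/288; ⇒ 3j(3 2 5; -1 1 0)² = 5/231, sgn -1
I_A²/I_B² = (3/55)/(5/231) = 63/25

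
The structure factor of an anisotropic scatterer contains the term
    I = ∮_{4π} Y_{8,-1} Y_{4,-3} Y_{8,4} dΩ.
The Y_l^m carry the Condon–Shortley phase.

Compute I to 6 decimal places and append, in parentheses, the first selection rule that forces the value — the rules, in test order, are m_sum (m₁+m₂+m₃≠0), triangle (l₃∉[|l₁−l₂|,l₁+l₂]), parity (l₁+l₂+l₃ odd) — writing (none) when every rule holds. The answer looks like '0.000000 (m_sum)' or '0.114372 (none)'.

-0.127049 (none)

Checks pass: Σm=0; 20 even; l₃=8∈[4,12].
(2·8+1)(2·4+1)(2·8+1) = 2601
Δ: 4! 12! 4! / 21! → 1/185175900
sum: t=0:+1/557383680 t=1:−1/21772800 t=2:+1/8294400 t=3:−1/21772800 t=4:+1/557383680 = 1/30965760
3j²(8 4 8; 0 0 0) = Δ·Π!·Σ² = 36/4199  (sign +1)
sum: t=0:+1/313528320 t=1:−1/139345920 = -1/250822656
3j²(8 4 8; -1 -3 4) = Δ·Π!·Σ² = 1375/151164  (sign -1)
combine: 4πI² = 2601·36/4199·1375/151164 = 12375/61009
take √, sign -1: I = -0.12704884
No selection rule forces the value: the integral is nonzero (none).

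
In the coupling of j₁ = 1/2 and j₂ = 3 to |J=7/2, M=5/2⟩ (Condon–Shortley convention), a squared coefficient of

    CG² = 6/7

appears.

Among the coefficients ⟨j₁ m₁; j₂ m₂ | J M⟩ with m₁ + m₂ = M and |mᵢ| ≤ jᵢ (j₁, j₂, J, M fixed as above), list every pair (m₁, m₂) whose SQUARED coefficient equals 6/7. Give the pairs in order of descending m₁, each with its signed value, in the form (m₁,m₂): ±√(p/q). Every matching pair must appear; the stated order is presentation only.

Admissible pairs with m₁+m₂ = M = 5/2: (-1/2,3), (1/2,2)
  (m₁,m₂)=(1/2,2): CG² = 6/7, CG = +√(6/7)   ← matches the target
  (m₁,m₂)=(-1/2,3): CG² = 1/7, CG = +√(1/7)
Pairs with CG² = 6/7: (1/2,2): +√(6/7)

(1/2,2): +√(6/7)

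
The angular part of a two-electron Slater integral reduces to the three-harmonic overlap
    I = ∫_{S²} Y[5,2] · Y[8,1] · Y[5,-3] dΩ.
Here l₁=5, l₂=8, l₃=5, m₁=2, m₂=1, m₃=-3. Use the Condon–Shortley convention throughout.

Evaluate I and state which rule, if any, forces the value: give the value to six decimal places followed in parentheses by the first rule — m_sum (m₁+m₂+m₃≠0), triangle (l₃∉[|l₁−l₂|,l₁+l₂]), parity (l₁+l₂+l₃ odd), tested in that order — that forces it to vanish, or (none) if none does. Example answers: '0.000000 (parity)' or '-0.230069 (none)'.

m-sum 0 ✓  L=18 even ✓  3≤5≤13 ✓
Π(2lᵢ+1) = 11×17×11 = 2057
triangle coeff Δ(5,8,5) = 1/37413090
Σ_t [3,5]: t=3:−1/1036800 t=4:+1/331776 t=5:−1/1036800 = 1/921600
(3j)²=490/46189 [(5 8 5; 0 0 0)], sign=-1
Σ_t [1,3]: t=1:−1/406425600 t=2:+1/7257600 t=3:−1/2073600 = -47/135475200
(3j)²=6627/461890 [(5 8 5; 2 1 -3)], sign=-1
⇒ 4πI² = 324723/1037153
I = (+1)√(324723/1037153/(4π)) = 0.15784476
No selection rule forces the value: the integral is nonzero (none).

0.157845 (none)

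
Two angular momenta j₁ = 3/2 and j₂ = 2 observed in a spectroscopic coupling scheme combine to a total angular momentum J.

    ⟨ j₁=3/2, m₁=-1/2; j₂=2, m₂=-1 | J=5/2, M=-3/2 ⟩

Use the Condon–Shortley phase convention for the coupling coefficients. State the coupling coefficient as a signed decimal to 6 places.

√[6·1!2!3!/7! · 1!2!1!3!1!4!] = √(144/35)
  +(−1)^0/∏(0,1,2,1,0,2)! = 1/4  (running 1/4)
  +(−1)^1/∏(1,0,1,0,1,3)! = -1/6  (running 1/12)
⟨..|..⟩ = √(144/35)·(1/12) = +0.169031

+√(1/35) ≈ +0.169031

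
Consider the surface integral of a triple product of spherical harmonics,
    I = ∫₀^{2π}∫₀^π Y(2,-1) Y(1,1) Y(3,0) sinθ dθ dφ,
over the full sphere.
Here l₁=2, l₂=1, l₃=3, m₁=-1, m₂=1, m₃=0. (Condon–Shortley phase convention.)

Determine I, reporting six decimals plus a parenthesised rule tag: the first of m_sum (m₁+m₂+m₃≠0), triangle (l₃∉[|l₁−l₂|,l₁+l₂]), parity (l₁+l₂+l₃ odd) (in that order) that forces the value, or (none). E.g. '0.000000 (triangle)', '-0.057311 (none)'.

0.143048 (none)

m-sum 0 ✓  L=6 even ✓  1≤3≤3 ✓
Π(2lᵢ+1) = 5×3×7 = 105
triangle coeff Δ(2,1,3) = 1/105
Σ_t [0,0]: t=0:+1/4 = 1/4
(3j)²=3/35 [(2 1 3; 0 0 0)], sign=-1
Σ_t [0,0]: t=0:+1/12 = 1/12
(3j)²=1/35 [(2 1 3; -1 1 0)], sign=-1
⇒ 4πI² = 9/35
I = (+1)√(9/35/(4π)) = 0.14304817
No selection rule forces the value: the integral is nonzero (none).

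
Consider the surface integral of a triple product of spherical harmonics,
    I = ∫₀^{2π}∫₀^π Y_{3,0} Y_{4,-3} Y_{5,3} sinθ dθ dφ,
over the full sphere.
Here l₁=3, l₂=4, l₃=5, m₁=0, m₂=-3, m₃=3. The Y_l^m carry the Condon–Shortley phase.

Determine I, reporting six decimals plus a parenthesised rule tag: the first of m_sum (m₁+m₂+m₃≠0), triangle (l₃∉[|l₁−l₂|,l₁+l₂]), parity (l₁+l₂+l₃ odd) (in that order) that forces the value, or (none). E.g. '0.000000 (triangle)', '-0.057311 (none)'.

0.103862 (none)

Rules hold: Σm=0, L=12 even, 1≤5≤7.
N = 7·9·11 = 693
Δ = 2!·4!·6!/13! = 1/180180
Racah Σ t=0..2: t=0:+1/576 t=1:−1/144 t=2:+1/576 = -1/288
⇒ 3j(3 4 5; 0 0 0)² = 20/1001, sgn +1
Racah Σ t=0..1: t=0:+1/1440 t=1:−1/2880 = 1/2880
⇒ 3j(3 4 5; 0 -3 3)² = 7/715, sgn +1
4πI² = N·(3j₀)²·(3jₘ)² = 252/1859
I = +1·√(0.135557/4π) = 0.10386175
No selection rule forces the value: the integral is nonzero (none).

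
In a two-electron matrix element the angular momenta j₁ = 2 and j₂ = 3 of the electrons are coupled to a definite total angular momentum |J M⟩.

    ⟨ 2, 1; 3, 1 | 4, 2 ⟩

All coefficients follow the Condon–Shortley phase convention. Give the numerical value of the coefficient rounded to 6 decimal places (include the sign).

+√(1/28) ≈ +0.188982

√[9·1!3!5!/10! · 3!1!4!2!6!2!] = √(5184/7)
  +(−1)^0/∏(0,1,1,4,2,1)! = 1/48  (running 1/48)
  +(−1)^1/∏(1,0,0,3,3,2)! = -1/72  (running 1/144)
⟨..|..⟩ = √(5184/7)·(1/144) = +0.188982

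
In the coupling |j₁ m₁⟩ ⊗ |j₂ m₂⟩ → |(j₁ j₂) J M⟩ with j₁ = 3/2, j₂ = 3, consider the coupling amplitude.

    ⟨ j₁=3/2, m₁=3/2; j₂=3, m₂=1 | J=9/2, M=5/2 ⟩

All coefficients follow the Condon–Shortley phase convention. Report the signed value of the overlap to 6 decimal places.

triangle: 0!×3!×6!/10! = 4320/3628800
(j±m)!: 3!×0!×4!×2!×7!×2! = 2903040
prefactor² = (2J+1)×Δ×N² = 34560
  k=0: +1/(0!×0!×0!×4!×3!×2!) = 1/288
Σ = 1/288  ⇒  CG² = 34560×(1/288)² = 5/12
CG = +√(5/12) = +0.645497

+0.645497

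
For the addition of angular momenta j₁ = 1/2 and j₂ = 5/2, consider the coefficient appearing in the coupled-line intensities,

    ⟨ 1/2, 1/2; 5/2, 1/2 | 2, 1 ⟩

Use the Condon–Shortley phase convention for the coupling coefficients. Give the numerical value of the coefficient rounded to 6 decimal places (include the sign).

√[5·1!0!4!/6! · 1!0!3!2!3!1!] = √(12)
  +(−1)^0/∏(0,1,0,3,0,1)! = 1/6  (running 1/6)
⟨..|..⟩ = √(12)·(1/6) = +0.577350

+0.577350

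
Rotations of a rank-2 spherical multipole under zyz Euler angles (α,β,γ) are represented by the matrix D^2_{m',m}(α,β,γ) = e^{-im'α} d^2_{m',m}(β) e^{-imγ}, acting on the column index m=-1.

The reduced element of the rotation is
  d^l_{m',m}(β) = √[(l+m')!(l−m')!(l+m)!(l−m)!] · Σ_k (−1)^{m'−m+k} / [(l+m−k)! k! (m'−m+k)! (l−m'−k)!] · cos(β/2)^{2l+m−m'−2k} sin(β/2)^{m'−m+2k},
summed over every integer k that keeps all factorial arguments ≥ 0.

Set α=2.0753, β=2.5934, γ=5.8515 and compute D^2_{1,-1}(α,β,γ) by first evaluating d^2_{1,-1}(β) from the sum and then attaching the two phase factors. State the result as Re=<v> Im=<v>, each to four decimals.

D^2_{1,-1}(2.0753,2.5934,5.8515) = e^{-i·1·2.0753}·d^2_{1,-1}(2.5934)·e^{-i·-1·5.8515}. Compute d first:
c=cos(2.593400/2)=0.270677, s=sin(2.593400/2)=0.962670; N=√[6·1·1·6]=6.000000
k: max(0,(-1)−(1))=0 … min(2+(-1),2−(1))=1
  k=0: (−1)^2·6.0000/(2)·0.2707^2·0.9627^2 = +0.203695
  k=1: (−1)^3·6.0000/(6)·0.2707^0·0.9627^4 = -0.858836
d^2_{1,-1}(2.5934) = +0.203695 -0.858836 = -0.655141
Phases: e^{-i·(1)·2.0753}=-0.483373-0.875414i, e^{-i·(-1)·5.8515}=+0.908262-0.418402i ⇒ D=+0.527588+0.388408i

Re=0.5276 Im=0.3884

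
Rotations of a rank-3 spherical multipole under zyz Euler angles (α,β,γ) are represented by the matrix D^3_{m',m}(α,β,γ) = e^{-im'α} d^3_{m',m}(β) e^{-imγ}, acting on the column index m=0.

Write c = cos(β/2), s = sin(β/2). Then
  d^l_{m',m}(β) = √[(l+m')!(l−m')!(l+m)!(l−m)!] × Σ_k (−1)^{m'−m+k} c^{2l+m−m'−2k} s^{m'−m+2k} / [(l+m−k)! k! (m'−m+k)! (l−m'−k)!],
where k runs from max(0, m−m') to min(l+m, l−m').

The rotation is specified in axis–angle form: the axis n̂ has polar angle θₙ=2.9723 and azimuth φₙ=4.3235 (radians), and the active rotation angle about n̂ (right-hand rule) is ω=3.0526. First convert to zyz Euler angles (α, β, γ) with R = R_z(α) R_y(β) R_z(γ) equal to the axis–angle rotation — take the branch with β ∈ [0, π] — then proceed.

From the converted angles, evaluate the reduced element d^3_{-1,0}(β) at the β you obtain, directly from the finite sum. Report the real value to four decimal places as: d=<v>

Axis–angle → zyz. n̂ = (sinθₙcosφₙ, sinθₙsinφₙ, cosθₙ) = (-0.063883, -0.155905, -0.985704), ω = 3.0526.
R = I cosω + sinω [n̂]ₓ + (1−cosω) n̂n̂ᵀ gives
  R = [-0.987897, +0.107485, +0.111834; -0.067725, -0.947527, +0.312421; +0.139546, +0.301066, +0.943338]
β = atan2(√(R₁₃²+R₂₃²), R₃₃) = 0.338247; α = atan2(R₂₃, R₁₃) mod 2π = 1.227048; γ = atan2(R₃₂, −R₃₁) mod 2π = 2.004826
d^3_{-1,0}(β=0.3382) via the finite sum:
c=cos(0.338247/2)=0.985733, s=sin(0.338247/2)=0.168318; N=√[2·24·6·6]=41.569219
Admissible k: 1..3 (factorial args all ≥0)
  k=1: (−1)^0·41.5692/(12)·0.9857^5·0.1683^1 = +0.542648
  k=2: (−1)^1·41.5692/(4)·0.9857^3·0.1683^3 = -0.047466
  k=3: (−1)^2·41.5692/(12)·0.9857^1·0.1683^5 = +0.000461
d^3_{-1,0}(0.3382) = +0.542648 -0.047466 +0.000461 = +0.495643

d=0.4956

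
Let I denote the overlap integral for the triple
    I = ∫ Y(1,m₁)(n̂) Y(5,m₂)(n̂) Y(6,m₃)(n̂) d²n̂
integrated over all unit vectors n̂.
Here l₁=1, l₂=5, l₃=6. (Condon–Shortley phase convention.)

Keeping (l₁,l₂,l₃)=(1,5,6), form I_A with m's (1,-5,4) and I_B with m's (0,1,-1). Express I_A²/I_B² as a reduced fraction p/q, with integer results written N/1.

l's match ⇒ only the (l;m) 3-j factors differ between A and B.
A: triangle coeff Δ(1,5,6) = 1/858; Σ_t [0,0]: t=0:+1/7257600 = 1/7257600; (3j)²=1/858 [(1 5 6; 1 -5 4)], sign=+1
B: triangle coeff Δ(1,5,6) = 1/858; Σ_t [0,0]: t=0:+1/17280 = 1/17280; (3j)²=35/858 [(1 5 6; 0 1 -1)], sign=-1
I_A²/I_B² = (1/858)/(35/858) = 1/35

1/35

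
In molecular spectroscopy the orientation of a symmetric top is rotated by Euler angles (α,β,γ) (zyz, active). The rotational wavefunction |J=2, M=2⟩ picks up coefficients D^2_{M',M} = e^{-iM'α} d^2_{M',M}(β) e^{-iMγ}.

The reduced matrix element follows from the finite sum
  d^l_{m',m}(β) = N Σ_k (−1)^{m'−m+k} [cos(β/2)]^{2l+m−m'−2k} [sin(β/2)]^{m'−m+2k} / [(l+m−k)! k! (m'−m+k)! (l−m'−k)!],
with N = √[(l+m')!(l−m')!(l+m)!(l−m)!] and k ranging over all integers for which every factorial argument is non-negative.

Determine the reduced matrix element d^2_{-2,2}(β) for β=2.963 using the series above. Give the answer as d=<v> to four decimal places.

d^2_{-2,2}(β=2.9630) via the finite sum:
c=cos(2.963000/2)=0.089178, s=sin(2.963000/2)=0.996016; N=√[1·24·24·1]=24.000000
k: max(0,(2)−(-2))=4 … min(2+(2),2−(-2))=4
  k=4: (−1)^0·24.0000/(24)·0.0892^0·0.9960^4 = +0.984158
d^2_{-2,2}(2.9630) = +0.984158

d=0.9842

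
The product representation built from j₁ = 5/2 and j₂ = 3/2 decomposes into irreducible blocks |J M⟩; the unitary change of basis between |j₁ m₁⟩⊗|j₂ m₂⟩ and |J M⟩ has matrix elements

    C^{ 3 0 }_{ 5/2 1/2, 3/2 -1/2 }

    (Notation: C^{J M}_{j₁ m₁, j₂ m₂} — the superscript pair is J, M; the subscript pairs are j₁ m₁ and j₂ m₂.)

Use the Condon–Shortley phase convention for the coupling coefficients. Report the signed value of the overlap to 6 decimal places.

+0.447214  (= +√(1/5))

triangle: 1!×4!×2!/8! = 48/40320
(j±m)!: 3!×2!×1!×2!×3!×3! = 864
prefactor² = (2J+1)×Δ×N² = 36/5
  k=0: +1/(0!×1!×2!×1!×2!×1!) = 1/4
  k=1: −1/(1!×0!×1!×0!×3!×2!) = -1/12
Σ = 1/6  ⇒  CG² = 36/5×(1/6)² = 1/5
CG = +√(1/5) = +0.447214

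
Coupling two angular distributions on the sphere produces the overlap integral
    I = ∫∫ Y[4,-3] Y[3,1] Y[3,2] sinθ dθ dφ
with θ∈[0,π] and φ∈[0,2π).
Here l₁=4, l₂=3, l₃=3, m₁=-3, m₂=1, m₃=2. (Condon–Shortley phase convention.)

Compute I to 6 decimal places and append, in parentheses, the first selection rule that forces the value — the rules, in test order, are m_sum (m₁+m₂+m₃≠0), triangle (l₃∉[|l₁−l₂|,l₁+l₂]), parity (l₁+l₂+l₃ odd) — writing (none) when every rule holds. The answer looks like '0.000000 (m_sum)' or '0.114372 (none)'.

m-sum 0 ✓  L=10 even ✓  1≤3≤7 ✓
Π(2lᵢ+1) = 9×7×7 = 441
triangle coeff Δ(4,3,3) = 1/34650
Σ_t [1,3]: t=1:−1/72 t=2:+1/16 t=3:−1/72 = 5/144
(3j)²=2/77 [(4 3 3; 0 0 0)], sign=-1
Σ_t [3,4]: t=3:−1/144 t=4:+1/288 = -1/288
(3j)²=1/99 [(4 3 3; -3 1 2)], sign=+1
⇒ 4πI² = 14/121
I = (-1)√(14/121/(4π)) = -0.09595473
No selection rule forces the value: the integral is nonzero (none).

-0.095955 (none)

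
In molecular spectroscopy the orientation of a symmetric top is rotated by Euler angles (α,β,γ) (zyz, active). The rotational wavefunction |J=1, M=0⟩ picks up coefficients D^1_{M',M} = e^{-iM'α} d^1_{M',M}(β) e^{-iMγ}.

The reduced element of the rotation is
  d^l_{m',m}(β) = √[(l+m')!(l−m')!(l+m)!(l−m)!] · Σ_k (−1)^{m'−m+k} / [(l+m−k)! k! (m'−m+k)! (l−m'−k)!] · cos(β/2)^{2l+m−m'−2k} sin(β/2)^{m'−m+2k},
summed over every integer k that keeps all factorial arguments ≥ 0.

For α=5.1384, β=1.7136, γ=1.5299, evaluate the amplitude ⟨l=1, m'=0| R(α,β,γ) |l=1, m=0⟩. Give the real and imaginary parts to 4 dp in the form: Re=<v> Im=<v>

D^1_{0,0}(5.1384,1.7136,1.5299) = e^{-i·0·5.1384}·d^1_{0,0}(1.7136)·e^{-i·0·1.5299}. Compute d first:
With c≡cos(β/2)=0.654859 and s≡sin(β/2)=0.755751, N=[1·1·1·1]^{1/2}=1.000000
k: max(0,(0)−(0))=0 … min(1+(0),1−(0))=1
  k=0: (−1)^0·1.0000/(1)·0.6549^2·0.7558^0 = +0.428841
  k=1: (−1)^1·1.0000/(1)·0.6549^0·0.7558^2 = -0.571159
d^1_{0,0}(1.7136) = +0.428841 -0.571159 = -0.142319
D = (+1.000000+0.000000i)·(-0.142319)·(+1.000000+0.000000i) = -0.142319+0.000000i

Re=-0.1423 Im=0.0000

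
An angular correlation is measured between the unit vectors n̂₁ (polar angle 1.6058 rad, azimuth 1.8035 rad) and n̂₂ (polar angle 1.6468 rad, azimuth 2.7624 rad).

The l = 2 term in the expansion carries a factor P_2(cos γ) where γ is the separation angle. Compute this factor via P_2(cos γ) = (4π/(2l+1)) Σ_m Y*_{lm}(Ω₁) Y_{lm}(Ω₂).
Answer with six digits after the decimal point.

-0.003944

Addition theorem: P_2(cos γ) = (4π/5) Σ_m Y*_{lm}(Ω₁) Y_{lm}(Ω₂), m = −2…2:
  m=-2: Y*=-0.34477 - 0.17314j  Y=0.27880 + 0.26413j  product -0.05039 - 0.13933j
  m=-1: Y*=0.00623 - 0.02629j  Y=0.05434 + 0.02165j  product 0.00091 - 0.00129j
  m=+0: Y*=-0.31423 + 0.00000j  Y=-0.30994 + 0.00000j  product 0.09739 + 0.00000j
  m=+1: Y*=-0.00623 - 0.02629j  Y=-0.05434 + 0.02165j  product 0.00091 + 0.00129j
  m=+2: Y*=-0.34477 + 0.17314j  Y=0.27880 - 0.26413j  product -0.05039 + 0.13933j
Σ over m = -0.00157 + 0.00000j; ×(4π/5) → -0.00394 + 0.00000j. Real part: -0.003944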